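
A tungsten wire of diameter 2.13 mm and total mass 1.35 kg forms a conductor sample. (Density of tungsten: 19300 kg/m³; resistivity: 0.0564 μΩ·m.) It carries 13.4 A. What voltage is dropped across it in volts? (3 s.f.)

4.16 V

ρ = 0.0564 μΩ·m = 5.64×10^-8 Ω·m
A = π(d/2)² = π(1.0650e-03 m)² = 3.5633e-06 m²
L = m/(density·A) = 1.35/(19300×3.5633e-06) = 19.63 m
R = ρL/A = (5.64×10^-8)(19.63)/(3.5633e-06) = 0.3107 Ω
V = IR = 13.4 × 0.3107 = 4.16 V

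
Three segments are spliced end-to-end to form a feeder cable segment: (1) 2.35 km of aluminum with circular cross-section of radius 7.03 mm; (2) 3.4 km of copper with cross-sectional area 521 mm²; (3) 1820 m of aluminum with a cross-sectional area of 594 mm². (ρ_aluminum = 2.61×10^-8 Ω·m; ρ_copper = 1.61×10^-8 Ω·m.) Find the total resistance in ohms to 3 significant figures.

Seg 1: A = πr² = π(7.0300e-03 m)² = 1.553e-04 m²
R_1 = (2.61×10^-8)(2350)/(1.553e-04) = 0.395 Ω
Seg 2: A = 521 mm² = 5.210e-04 m²
R_2 = (1.61×10^-8)(3400)/(5.210e-04) = 0.1051 Ω
Seg 3: A = 594 mm² = 5.940e-04 m²
R_3 = (2.61×10^-8)(1820)/(5.940e-04) = 0.07997 Ω
R_total = R_1 + R_2 + R_3 = 0.580 Ω

0.580 Ω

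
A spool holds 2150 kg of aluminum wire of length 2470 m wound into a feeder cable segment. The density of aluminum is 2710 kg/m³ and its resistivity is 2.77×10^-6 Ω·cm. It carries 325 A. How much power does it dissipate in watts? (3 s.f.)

ρ = 2.77×10^-6 Ω·cm = 2.77×10^-8 Ω·m
A = m/(density·L) = 2150/(2710×2470) = 3.2120e-04 m²
R = ρL/A = (2.77×10^-8)(2470)/(3.2120e-04) = 0.213 Ω
P = I²R = (325)² × 0.213 = 22500 W

22500 W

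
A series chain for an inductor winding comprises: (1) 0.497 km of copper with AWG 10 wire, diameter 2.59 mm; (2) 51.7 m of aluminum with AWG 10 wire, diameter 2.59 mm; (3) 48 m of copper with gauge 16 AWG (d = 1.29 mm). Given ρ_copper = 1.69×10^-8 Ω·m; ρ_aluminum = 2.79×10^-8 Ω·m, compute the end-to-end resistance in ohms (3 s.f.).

2.49 Ω

Seg 1: A = π(2.59/2 mm)² = π(1.2950e-03 m)² = 5.269e-06 m²
R_1 = (1.69×10^-8)(497)/(5.269e-06) = 1.594 Ω
Seg 2: A = π(2.59/2 mm)² = π(1.2950e-03 m)² = 5.269e-06 m²
R_2 = (2.79×10^-8)(51.7)/(5.269e-06) = 0.2738 Ω
Seg 3: A = π(1.29/2 mm)² = π(6.4500e-04 m)² = 1.307e-06 m²
R_3 = (1.69×10^-8)(48)/(1.307e-06) = 0.6207 Ω
R_total = R_1 + R_2 + R_3 = 2.49 Ω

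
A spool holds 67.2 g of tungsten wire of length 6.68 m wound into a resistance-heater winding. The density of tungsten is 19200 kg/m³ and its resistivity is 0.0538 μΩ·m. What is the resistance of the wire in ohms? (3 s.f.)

ρ = 0.0538 μΩ·m = 5.38×10^-8 Ω·m
A = m/(density·L) = 0.0672/(19200×6.68) = 5.2395e-07 m²
R = ρL/A = (5.38×10^-8)(6.68)/(5.2395e-07) = 0.686 Ω

0.686 Ω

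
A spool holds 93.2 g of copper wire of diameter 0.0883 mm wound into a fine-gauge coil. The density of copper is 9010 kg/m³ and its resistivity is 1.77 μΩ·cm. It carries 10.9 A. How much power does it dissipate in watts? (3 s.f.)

ρ = 1.77 μΩ·cm = 1.77×10^-8 Ω·m
A = π(d/2)² = π(4.4150e-05 m)² = 6.1237e-09 m²
L = m/(density·A) = 0.0932/(9010×6.1237e-09) = 1689 m
R = ρL/A = (1.77×10^-8)(1689)/(6.1237e-09) = 4882 Ω
P = I²R = (10.9)² × 4882 = 5.80×10^5 W

5.80×10^5 W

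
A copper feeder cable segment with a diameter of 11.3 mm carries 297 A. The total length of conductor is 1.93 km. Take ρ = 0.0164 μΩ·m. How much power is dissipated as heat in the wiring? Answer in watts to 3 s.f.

27800 W

ρ = 0.0164 μΩ·m = 1.64×10^-8 Ω·m
A = π(d/2)² = π(5.6500e-03 m)² = 1.003e-04 m²
R = ρL/A = (1.64×10^-8)(1930)/(1.003e-04) = 0.3156 Ω
P = I²R = (297)² × 0.3156 = 27800 W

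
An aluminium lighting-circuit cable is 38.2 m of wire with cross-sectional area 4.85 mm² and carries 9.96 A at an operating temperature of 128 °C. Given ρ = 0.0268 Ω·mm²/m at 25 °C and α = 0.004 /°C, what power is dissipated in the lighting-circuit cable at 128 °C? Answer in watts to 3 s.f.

ρ = 0.0268 Ω·mm²/m = 2.68×10^-8 Ω·m
A = 4.85 mm² = 4.850e-06 m²
R₍25₎ = ρL/A = (2.68×10^-8)(38.2)/(4.850e-06) = 0.2111 Ω
R₍128₎ = R₍25₎(1 + αΔT) = 0.2111 × (1 + 0.004×103) = 0.2981 Ω
P = I²R = (9.96)² × 0.2981 = 29.6 W

29.6 W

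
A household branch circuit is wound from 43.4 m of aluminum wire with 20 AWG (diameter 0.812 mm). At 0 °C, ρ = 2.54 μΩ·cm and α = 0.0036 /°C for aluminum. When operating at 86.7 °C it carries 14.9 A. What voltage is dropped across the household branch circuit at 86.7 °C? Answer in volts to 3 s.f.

41.6 V

ρ = 2.54 μΩ·cm = 2.54×10^-8 Ω·m
A = π(0.812/2 mm)² = π(4.0600e-04 m)² = 5.178e-07 m²
R₍0₎ = ρL/A = (2.54×10^-8)(43.4)/(5.178e-07) = 2.129 Ω
R₍86.7₎ = R₍0₎(1 + αΔT) = 2.129 × (1 + 0.0036×86.7) = 2.793 Ω
V = IR = 14.9 × 2.793 = 41.6 V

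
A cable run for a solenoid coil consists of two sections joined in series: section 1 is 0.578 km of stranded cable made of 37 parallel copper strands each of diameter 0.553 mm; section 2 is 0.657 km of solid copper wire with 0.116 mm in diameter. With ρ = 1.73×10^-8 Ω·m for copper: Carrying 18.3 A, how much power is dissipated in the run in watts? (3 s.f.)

3.61×10^5 W

Section 1: A_strand = π(2.7650e-04)² = 2.402e-07 m²; R₁ = ρL/(N·A_s) = (1.73×10^-8)(578)/(37×2.402e-07) = 1.125 Ω
Section 2: A = π(d/2)² = π(5.8000e-05 m)² = 1.057e-08 m²
R₂ = (1.73×10^-8)(657)/(1.057e-08) = 1075 Ω
R = R₁ + R₂ = 1077 Ω
P = I²R = (18.3)² × 1077 = 3.61×10^5 W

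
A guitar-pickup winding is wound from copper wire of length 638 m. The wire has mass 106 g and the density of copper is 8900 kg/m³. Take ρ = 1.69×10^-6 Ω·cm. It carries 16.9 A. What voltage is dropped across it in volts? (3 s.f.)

9760 V

ρ = 1.69×10^-6 Ω·cm = 1.69×10^-8 Ω·m
A = m/(density·L) = 0.106/(8900×638) = 1.8668e-08 m²
R = ρL/A = (1.69×10^-8)(638)/(1.8668e-08) = 577.6 Ω
V = IR = 16.9 × 577.6 = 9760 V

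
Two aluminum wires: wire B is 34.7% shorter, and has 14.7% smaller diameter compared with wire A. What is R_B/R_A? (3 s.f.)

0.897

R ∝ L/d², so R_B/R_A = (1 − 34.7/100) × (1 − 14.7/100)⁻²
= 0.653 × 1.374 = 0.897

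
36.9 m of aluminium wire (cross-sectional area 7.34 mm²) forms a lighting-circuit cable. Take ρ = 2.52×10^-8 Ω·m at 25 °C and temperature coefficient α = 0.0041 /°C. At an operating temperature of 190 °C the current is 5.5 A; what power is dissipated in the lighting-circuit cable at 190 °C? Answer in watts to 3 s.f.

A = 7.34 mm² = 7.340e-06 m²
R₍25₎ = ρL/A = (2.52×10^-8)(36.9)/(7.340e-06) = 0.1267 Ω
R₍190₎ = R₍25₎(1 + αΔT) = 0.1267 × (1 + 0.0041×165) = 0.2124 Ω
P = I²R = (5.5)² × 0.2124 = 6.42 W

6.42 W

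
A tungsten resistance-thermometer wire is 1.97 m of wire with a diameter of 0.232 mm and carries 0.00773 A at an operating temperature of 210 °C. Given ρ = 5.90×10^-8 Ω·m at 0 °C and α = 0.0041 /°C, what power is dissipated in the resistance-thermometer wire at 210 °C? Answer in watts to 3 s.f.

3.06×10^-4 W

A = π(d/2)² = π(1.1600e-04 m)² = 4.227e-08 m²
R₍0₎ = ρL/A = (5.90×10^-8)(1.97)/(4.227e-08) = 2.749 Ω
R₍210₎ = R₍0₎(1 + αΔT) = 2.749 × (1 + 0.0041×210) = 5.117 Ω
P = I²R = (0.00773)² × 5.117 = 3.06×10^-4 W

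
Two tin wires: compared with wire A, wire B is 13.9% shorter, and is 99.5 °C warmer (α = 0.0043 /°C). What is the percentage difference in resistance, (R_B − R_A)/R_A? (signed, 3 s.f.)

22.9%

R ∝ ρL/d² with ρ ∝ (1+αΔT), so R_B/R_A = (1 − 13.9/100) × (1 + 0.0043×99.5)
= 0.861 × 1.428 = 1.229
(R_B − R_A)/R_A = 1.229 − 1 = 22.9%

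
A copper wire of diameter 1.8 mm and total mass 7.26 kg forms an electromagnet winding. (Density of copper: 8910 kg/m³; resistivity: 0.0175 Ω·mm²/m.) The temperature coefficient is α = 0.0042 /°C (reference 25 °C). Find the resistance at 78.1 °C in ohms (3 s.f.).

2.69 Ω

ρ = 0.0175 Ω·mm²/m = 1.75×10^-8 Ω·m
A = π(d/2)² = π(9.0000e-04 m)² = 2.5447e-06 m²
L = m/(density·A) = 7.26/(8910×2.5447e-06) = 320.2 m
R = ρL/A = (1.75×10^-8)(320.2)/(2.5447e-06) = 2.202 Ω
R(78.1 °C) = 2.202 × (1 + 0.0042×53.1) = 2.69 Ω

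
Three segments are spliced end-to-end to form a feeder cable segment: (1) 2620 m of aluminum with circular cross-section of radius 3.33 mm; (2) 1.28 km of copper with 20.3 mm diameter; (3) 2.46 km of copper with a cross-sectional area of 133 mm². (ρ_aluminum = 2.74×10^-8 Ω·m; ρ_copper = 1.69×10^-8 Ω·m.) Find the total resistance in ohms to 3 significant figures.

Seg 1: A = πr² = π(3.3300e-03 m)² = 3.484e-05 m²
R_1 = (2.74×10^-8)(2620)/(3.484e-05) = 2.061 Ω
Seg 2: A = π(d/2)² = π(1.0150e-02 m)² = 3.237e-04 m²
R_2 = (1.69×10^-8)(1280)/(3.237e-04) = 0.06684 Ω
Seg 3: A = 133 mm² = 1.330e-04 m²
R_3 = (1.69×10^-8)(2460)/(1.330e-04) = 0.3126 Ω
R_total = R_1 + R_2 + R_3 = 2.44 Ω

2.44 Ω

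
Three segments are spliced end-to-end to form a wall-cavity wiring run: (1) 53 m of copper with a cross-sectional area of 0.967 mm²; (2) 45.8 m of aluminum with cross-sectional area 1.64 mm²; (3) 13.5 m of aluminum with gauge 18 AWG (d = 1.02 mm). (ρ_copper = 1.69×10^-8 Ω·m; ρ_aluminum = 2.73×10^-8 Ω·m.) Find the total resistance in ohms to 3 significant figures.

Seg 1: A = 0.967 mm² = 9.670e-07 m²
R_1 = (1.69×10^-8)(53)/(9.670e-07) = 0.9263 Ω
Seg 2: A = 1.64 mm² = 1.640e-06 m²
R_2 = (2.73×10^-8)(45.8)/(1.640e-06) = 0.7624 Ω
Seg 3: A = π(1.02/2 mm)² = π(5.1000e-04 m)² = 8.171e-07 m²
R_3 = (2.73×10^-8)(13.5)/(8.171e-07) = 0.451 Ω
R_total = R_1 + R_2 + R_3 = 2.14 Ω

2.14 Ω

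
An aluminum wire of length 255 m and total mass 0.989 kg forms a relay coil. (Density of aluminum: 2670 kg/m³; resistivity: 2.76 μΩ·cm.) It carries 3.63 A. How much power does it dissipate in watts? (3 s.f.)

63.8 W

ρ = 2.76 μΩ·cm = 2.76×10^-8 Ω·m
A = m/(density·L) = 0.989/(2670×255) = 1.4526e-06 m²
R = ρL/A = (2.76×10^-8)(255)/(1.4526e-06) = 4.845 Ω
P = I²R = (3.63)² × 4.845 = 63.8 W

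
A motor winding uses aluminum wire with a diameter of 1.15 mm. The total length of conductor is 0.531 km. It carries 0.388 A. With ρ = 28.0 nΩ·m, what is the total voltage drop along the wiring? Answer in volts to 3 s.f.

5.55 V

ρ = 28.0 nΩ·m = 2.80×10^-8 Ω·m
A = π(d/2)² = π(5.7500e-04 m)² = 1.039e-06 m²
R = ρL/A = (2.80×10^-8)(531)/(1.039e-06) = 14.31 Ω
V = IR = 0.388 × 14.31 = 5.55 V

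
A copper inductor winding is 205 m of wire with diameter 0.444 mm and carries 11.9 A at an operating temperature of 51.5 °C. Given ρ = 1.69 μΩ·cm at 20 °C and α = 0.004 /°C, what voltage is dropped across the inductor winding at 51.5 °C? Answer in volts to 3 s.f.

300 V

ρ = 1.69 μΩ·cm = 1.69×10^-8 Ω·m
A = π(d/2)² = π(2.2200e-04 m)² = 1.548e-07 m²
R₍20₎ = ρL/A = (1.69×10^-8)(205)/(1.548e-07) = 22.38 Ω
R₍51.5₎ = R₍20₎(1 + αΔT) = 22.38 × (1 + 0.004×31.5) = 25.2 Ω
V = IR = 11.9 × 25.2 = 300 V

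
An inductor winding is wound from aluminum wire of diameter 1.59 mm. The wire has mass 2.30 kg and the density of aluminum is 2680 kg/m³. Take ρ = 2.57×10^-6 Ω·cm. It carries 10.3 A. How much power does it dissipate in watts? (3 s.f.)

ρ = 2.57×10^-6 Ω·cm = 2.57×10^-8 Ω·m
A = π(d/2)² = π(7.9500e-04 m)² = 1.9856e-06 m²
L = m/(density·A) = 2.3/(2680×1.9856e-06) = 432.2 m
R = ρL/A = (2.57×10^-8)(432.2)/(1.9856e-06) = 5.594 Ω
P = I²R = (10.3)² × 5.594 = 594 W

594 W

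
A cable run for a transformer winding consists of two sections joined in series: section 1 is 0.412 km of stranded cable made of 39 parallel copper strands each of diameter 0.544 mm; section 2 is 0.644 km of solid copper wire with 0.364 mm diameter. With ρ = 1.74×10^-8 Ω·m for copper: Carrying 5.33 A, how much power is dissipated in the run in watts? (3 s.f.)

3080 W

Section 1: A_strand = π(2.7200e-04)² = 2.324e-07 m²; R₁ = ρL/(N·A_s) = (1.74×10^-8)(412)/(39×2.324e-07) = 0.7909 Ω
Section 2: A = π(d/2)² = π(1.8200e-04 m)² = 1.041e-07 m²
R₂ = (1.74×10^-8)(644)/(1.041e-07) = 107.7 Ω
R = R₁ + R₂ = 108.5 Ω
P = I²R = (5.33)² × 108.5 = 3080 W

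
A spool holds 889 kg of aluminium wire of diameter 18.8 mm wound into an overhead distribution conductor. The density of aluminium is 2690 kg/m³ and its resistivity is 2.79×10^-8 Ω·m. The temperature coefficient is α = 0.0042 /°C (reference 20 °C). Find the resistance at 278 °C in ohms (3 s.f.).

0.249 Ω

A = π(d/2)² = π(9.4000e-03 m)² = 2.7759e-04 m²
L = m/(density·A) = 889/(2690×2.7759e-04) = 1191 m
R = ρL/A = (2.79×10^-8)(1191)/(2.7759e-04) = 0.1197 Ω
R(278 °C) = 0.1197 × (1 + 0.0042×258) = 0.249 Ω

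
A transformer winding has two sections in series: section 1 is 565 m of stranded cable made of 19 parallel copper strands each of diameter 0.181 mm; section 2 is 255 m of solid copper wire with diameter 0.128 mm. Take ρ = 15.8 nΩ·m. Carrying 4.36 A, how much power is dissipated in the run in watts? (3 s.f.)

6300 W

ρ = 15.8 nΩ·m = 1.58×10^-8 Ω·m
Section 1: A_strand = π(9.0500e-05)² = 2.573e-08 m²; R₁ = ρL/(N·A_s) = (1.58×10^-8)(565)/(19×2.573e-08) = 18.26 Ω
Section 2: A = π(d/2)² = π(6.4000e-05 m)² = 1.287e-08 m²
R₂ = (1.58×10^-8)(255)/(1.287e-08) = 313.1 Ω
R = R₁ + R₂ = 331.4 Ω
P = I²R = (4.36)² × 331.4 = 6300 W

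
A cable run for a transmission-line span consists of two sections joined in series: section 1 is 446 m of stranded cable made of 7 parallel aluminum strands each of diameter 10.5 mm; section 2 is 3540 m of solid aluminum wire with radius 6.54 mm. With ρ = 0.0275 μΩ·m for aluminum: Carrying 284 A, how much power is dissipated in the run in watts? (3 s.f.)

60100 W

ρ = 0.0275 μΩ·m = 2.75×10^-8 Ω·m
Section 1: A_strand = π(5.2500e-03)² = 8.659e-05 m²; R₁ = ρL/(N·A_s) = (2.75×10^-8)(446)/(7×8.659e-05) = 0.02023 Ω
Section 2: A = πr² = π(6.5400e-03 m)² = 1.344e-04 m²
R₂ = (2.75×10^-8)(3540)/(1.344e-04) = 0.7245 Ω
R = R₁ + R₂ = 0.7447 Ω
P = I²R = (284)² × 0.7447 = 60100 W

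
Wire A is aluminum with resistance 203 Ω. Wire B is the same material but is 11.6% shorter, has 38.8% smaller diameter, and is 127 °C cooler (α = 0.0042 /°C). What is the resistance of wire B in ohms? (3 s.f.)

R ∝ ρL/d² with ρ ∝ (1+αΔT), so R_B/R_A = (1 − 11.6/100) × (1 − 38.8/100)⁻² × (1 − 0.0042×127)
= 0.884 × 2.67 × 0.4666 = 1.101
R_B = 1.101 × 203 = 224 Ω

224 Ω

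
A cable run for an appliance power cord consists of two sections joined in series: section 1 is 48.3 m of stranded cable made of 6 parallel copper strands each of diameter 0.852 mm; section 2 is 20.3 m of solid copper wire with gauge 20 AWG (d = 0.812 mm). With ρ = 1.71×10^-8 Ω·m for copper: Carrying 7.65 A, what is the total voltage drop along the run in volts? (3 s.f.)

Section 1: A_strand = π(4.2600e-04)² = 5.701e-07 m²; R₁ = ρL/(N·A_s) = (1.71×10^-8)(48.3)/(6×5.701e-07) = 0.2414 Ω
Section 2: A = π(0.812/2 mm)² = π(4.0600e-04 m)² = 5.178e-07 m²
R₂ = (1.71×10^-8)(20.3)/(5.178e-07) = 0.6703 Ω
R = R₁ + R₂ = 0.9118 Ω
V = IR = 7.65 × 0.9118 = 6.98 V

6.98 V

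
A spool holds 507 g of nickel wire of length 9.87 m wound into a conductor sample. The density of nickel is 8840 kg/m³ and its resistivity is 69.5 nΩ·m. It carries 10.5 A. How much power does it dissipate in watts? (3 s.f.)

ρ = 69.5 nΩ·m = 6.95×10^-8 Ω·m
A = m/(density·L) = 0.507/(8840×9.87) = 5.8108e-06 m²
R = ρL/A = (6.95×10^-8)(9.87)/(5.8108e-06) = 0.118 Ω
P = I²R = (10.5)² × 0.118 = 13.0 W

13.0 W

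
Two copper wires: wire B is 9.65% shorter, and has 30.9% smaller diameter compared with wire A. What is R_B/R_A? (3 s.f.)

R ∝ L/d², so R_B/R_A = (1 − 9.65/100) × (1 − 30.9/100)⁻²
= 0.9035 × 2.094 = 1.89

1.89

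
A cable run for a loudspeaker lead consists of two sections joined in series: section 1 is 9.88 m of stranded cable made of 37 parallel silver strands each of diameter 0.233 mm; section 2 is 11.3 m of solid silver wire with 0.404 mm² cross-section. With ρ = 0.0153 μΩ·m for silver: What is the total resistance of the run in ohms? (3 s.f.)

0.524 Ω

ρ = 0.0153 μΩ·m = 1.53×10^-8 Ω·m
Section 1: A_strand = π(1.1650e-04)² = 4.264e-08 m²; R₁ = ρL/(N·A_s) = (1.53×10^-8)(9.88)/(37×4.264e-08) = 0.09582 Ω
Section 2: A = 0.404 mm² = 4.040e-07 m²
R₂ = (1.53×10^-8)(11.3)/(4.040e-07) = 0.4279 Ω
R = R₁ + R₂ = 0.524 Ω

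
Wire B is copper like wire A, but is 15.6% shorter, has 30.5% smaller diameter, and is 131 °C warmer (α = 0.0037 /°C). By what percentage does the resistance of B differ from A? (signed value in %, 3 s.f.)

159%

R ∝ ρL/d² with ρ ∝ (1+αΔT), so R_B/R_A = (1 − 15.6/100) × (1 − 30.5/100)⁻² × (1 + 0.0037×131)
= 0.844 × 2.07 × 1.485 = 2.594
(R_B − R_A)/R_A = 2.594 − 1 = 159%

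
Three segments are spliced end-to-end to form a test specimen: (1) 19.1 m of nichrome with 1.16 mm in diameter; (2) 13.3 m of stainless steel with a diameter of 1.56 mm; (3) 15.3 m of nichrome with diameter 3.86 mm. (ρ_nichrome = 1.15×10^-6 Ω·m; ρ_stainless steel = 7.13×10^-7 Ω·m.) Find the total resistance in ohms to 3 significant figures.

Seg 1: A = π(d/2)² = π(5.8000e-04 m)² = 1.057e-06 m²
R_1 = (1.15×10^-6)(19.1)/(1.057e-06) = 20.78 Ω
Seg 2: A = π(d/2)² = π(7.8000e-04 m)² = 1.911e-06 m²
R_2 = (7.13×10^-7)(13.3)/(1.911e-06) = 4.961 Ω
Seg 3: A = π(d/2)² = π(1.9300e-03 m)² = 1.170e-05 m²
R_3 = (1.15×10^-6)(15.3)/(1.170e-05) = 1.504 Ω
R_total = R_1 + R_2 + R_3 = 27.2 Ω

27.2 Ω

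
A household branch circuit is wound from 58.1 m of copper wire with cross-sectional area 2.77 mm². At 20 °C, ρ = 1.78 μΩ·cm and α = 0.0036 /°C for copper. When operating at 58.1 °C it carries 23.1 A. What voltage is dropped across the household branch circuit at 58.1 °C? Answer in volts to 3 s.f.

ρ = 1.78 μΩ·cm = 1.78×10^-8 Ω·m
A = 2.77 mm² = 2.770e-06 m²
R₍20₎ = ρL/A = (1.78×10^-8)(58.1)/(2.770e-06) = 0.3734 Ω
R₍58.1₎ = R₍20₎(1 + αΔT) = 0.3734 × (1 + 0.0036×38.1) = 0.4246 Ω
V = IR = 23.1 × 0.4246 = 9.81 V

9.81 V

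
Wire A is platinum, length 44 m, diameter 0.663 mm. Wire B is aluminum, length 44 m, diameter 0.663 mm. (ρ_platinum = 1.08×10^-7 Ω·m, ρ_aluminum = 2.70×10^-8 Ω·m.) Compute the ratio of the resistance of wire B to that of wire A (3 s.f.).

0.250

R ∝ ρL/d², so R_B/R_A = (ρ_B/ρ_A)
= (2.70×10^-8/1.08×10^-7) = 0.250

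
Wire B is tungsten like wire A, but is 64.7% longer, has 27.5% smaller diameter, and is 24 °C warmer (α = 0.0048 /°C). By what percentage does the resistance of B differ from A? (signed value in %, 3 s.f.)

249%

R ∝ ρL/d² with ρ ∝ (1+αΔT), so R_B/R_A = (1 + 64.7/100) × (1 − 27.5/100)⁻² × (1 + 0.0048×24)
= 1.647 × 1.903 × 1.115 = 3.494
(R_B − R_A)/R_A = 3.494 − 1 = 249%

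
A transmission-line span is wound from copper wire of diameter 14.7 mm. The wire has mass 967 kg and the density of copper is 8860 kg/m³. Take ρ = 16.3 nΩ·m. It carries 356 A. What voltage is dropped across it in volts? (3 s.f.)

ρ = 16.3 nΩ·m = 1.63×10^-8 Ω·m
A = π(d/2)² = π(7.3500e-03 m)² = 1.6972e-04 m²
L = m/(density·A) = 967/(8860×1.6972e-04) = 643.1 m
R = ρL/A = (1.63×10^-8)(643.1)/(1.6972e-04) = 0.06176 Ω
V = IR = 356 × 0.06176 = 22.0 V

22.0 V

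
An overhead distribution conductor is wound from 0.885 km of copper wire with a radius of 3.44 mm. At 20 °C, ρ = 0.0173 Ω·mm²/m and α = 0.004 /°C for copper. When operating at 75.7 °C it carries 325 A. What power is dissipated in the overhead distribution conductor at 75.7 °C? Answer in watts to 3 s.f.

ρ = 0.0173 Ω·mm²/m = 1.73×10^-8 Ω·m
A = πr² = π(3.4400e-03 m)² = 3.718e-05 m²
R₍20₎ = ρL/A = (1.73×10^-8)(885)/(3.718e-05) = 0.4118 Ω
R₍75.7₎ = R₍20₎(1 + αΔT) = 0.4118 × (1 + 0.004×55.7) = 0.5036 Ω
P = I²R = (325)² × 0.5036 = 53200 W

53200 W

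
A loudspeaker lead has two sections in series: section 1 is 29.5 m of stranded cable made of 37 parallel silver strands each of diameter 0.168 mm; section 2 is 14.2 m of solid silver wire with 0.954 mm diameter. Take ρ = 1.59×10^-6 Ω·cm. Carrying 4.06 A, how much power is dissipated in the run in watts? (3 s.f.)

14.6 W

ρ = 1.59×10^-6 Ω·cm = 1.59×10^-8 Ω·m
Section 1: A_strand = π(8.4000e-05)² = 2.217e-08 m²; R₁ = ρL/(N·A_s) = (1.59×10^-8)(29.5)/(37×2.217e-08) = 0.5719 Ω
Section 2: A = π(d/2)² = π(4.7700e-04 m)² = 7.148e-07 m²
R₂ = (1.59×10^-8)(14.2)/(7.148e-07) = 0.3159 Ω
R = R₁ + R₂ = 0.8877 Ω
P = I²R = (4.06)² × 0.8877 = 14.6 W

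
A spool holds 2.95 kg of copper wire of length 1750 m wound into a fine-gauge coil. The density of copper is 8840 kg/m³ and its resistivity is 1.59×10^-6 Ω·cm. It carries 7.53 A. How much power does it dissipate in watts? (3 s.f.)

8270 W

ρ = 1.59×10^-6 Ω·cm = 1.59×10^-8 Ω·m
A = m/(density·L) = 2.95/(8840×1750) = 1.9069e-07 m²
R = ρL/A = (1.59×10^-8)(1750)/(1.9069e-07) = 145.9 Ω
P = I²R = (7.53)² × 145.9 = 8270 W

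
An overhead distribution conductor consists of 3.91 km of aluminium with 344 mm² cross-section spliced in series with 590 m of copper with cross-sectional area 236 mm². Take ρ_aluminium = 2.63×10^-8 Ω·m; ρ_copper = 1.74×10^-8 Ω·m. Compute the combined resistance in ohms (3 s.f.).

0.342 Ω

Segment 1: A = 344 mm² = 3.440e-04 m²
R₁ = ρL/A = (2.63×10^-8)(3910)/(3.440e-04) = 0.2989 Ω
Segment 2: A = 236 mm² = 2.360e-04 m²
R₂ = (1.74×10^-8)(590)/(2.360e-04) = 0.0435 Ω
R = R₁ + R₂ = 0.342 Ω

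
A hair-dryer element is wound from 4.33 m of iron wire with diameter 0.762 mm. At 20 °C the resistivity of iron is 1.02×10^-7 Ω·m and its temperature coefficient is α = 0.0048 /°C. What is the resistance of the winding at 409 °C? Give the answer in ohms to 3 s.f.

2.78 Ω

A = π(d/2)² = π(3.8100e-04 m)² = 4.560e-07 m²
R₍20°C₎ = ρL/A = (1.02×10^-7)(4.33)/(4.560e-07) = 0.9685 Ω
R = R₀(1 + αΔT) = 0.9685(1 + 0.0048×389) = 2.78 Ω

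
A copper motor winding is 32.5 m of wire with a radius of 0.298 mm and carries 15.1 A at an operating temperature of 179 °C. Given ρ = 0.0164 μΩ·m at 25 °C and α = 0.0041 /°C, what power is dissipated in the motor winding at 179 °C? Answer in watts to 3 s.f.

711 W

ρ = 0.0164 μΩ·m = 1.64×10^-8 Ω·m
A = πr² = π(2.9800e-04 m)² = 2.790e-07 m²
R₍25₎ = ρL/A = (1.64×10^-8)(32.5)/(2.790e-07) = 1.91 Ω
R₍179₎ = R₍25₎(1 + αΔT) = 1.91 × (1 + 0.0041×154) = 3.117 Ω
P = I²R = (15.1)² × 3.117 = 711 W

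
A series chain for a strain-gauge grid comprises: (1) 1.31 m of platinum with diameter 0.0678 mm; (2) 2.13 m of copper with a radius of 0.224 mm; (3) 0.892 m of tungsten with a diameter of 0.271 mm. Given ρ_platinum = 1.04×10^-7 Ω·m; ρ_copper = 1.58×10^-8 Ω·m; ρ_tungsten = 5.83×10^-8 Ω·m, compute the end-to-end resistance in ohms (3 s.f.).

38.9 Ω

Seg 1: A = π(d/2)² = π(3.3900e-05 m)² = 3.610e-09 m²
R_1 = (1.04×10^-7)(1.31)/(3.610e-09) = 37.74 Ω
Seg 2: A = πr² = π(2.2400e-04 m)² = 1.576e-07 m²
R_2 = (1.58×10^-8)(2.13)/(1.576e-07) = 0.2135 Ω
Seg 3: A = π(d/2)² = π(1.3550e-04 m)² = 5.768e-08 m²
R_3 = (5.83×10^-8)(0.892)/(5.768e-08) = 0.9016 Ω
R_total = R_1 + R_2 + R_3 = 38.9 Ω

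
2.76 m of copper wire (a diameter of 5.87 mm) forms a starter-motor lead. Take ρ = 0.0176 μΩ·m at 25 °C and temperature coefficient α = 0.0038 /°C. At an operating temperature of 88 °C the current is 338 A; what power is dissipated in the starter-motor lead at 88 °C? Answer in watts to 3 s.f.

ρ = 0.0176 μΩ·m = 1.76×10^-8 Ω·m
A = π(d/2)² = π(2.9350e-03 m)² = 2.706e-05 m²
R₍25₎ = ρL/A = (1.76×10^-8)(2.76)/(2.706e-05) = 0.001795 Ω
R₍88₎ = R₍25₎(1 + αΔT) = 0.001795 × (1 + 0.0038×63) = 0.002225 Ω
P = I²R = (338)² × 0.002225 = 254 W

254 W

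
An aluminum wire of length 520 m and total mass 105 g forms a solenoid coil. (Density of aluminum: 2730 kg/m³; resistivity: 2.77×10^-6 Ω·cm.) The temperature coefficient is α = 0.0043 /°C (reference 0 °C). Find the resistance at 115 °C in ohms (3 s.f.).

291 Ω

ρ = 2.77×10^-6 Ω·cm = 2.77×10^-8 Ω·m
A = m/(density·L) = 0.105/(2730×520) = 7.3964e-08 m²
R = ρL/A = (2.77×10^-8)(520)/(7.3964e-08) = 194.7 Ω
R(115 °C) = 194.7 × (1 + 0.0043×115) = 291 Ω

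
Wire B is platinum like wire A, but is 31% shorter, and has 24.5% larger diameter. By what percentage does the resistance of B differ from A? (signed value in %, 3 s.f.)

-55.5%

R ∝ L/d², so R_B/R_A = (1 − 31/100) × (1 + 24.5/100)⁻²
= 0.69 × 0.6452 = 0.4451
(R_B − R_A)/R_A = 0.4451 − 1 = -55.5%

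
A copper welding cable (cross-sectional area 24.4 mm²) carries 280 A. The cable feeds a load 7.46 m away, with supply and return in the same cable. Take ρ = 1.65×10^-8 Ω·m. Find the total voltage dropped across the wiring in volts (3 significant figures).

A = 24.4 mm² = 2.440e-05 m²
Total conductor length (both ways) L = 2 × 7.46 = 14.92 m
R = ρL/A = (1.65×10^-8)(14.92)/(2.440e-05) = 0.01009 Ω
V = IR = 280 × 0.01009 = 2.83 V

2.83 V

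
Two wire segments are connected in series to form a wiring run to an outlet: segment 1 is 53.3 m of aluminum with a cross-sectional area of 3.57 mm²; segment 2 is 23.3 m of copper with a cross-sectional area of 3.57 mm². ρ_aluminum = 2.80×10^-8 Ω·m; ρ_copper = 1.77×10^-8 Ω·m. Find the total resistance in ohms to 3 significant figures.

Segment 1: A = 3.57 mm² = 3.570e-06 m²
R₁ = ρL/A = (2.80×10^-8)(53.3)/(3.570e-06) = 0.418 Ω
R₂ = (1.77×10^-8)(23.3)/(3.570e-06) = 0.1155 Ω
R = R₁ + R₂ = 0.534 Ω

0.534 Ω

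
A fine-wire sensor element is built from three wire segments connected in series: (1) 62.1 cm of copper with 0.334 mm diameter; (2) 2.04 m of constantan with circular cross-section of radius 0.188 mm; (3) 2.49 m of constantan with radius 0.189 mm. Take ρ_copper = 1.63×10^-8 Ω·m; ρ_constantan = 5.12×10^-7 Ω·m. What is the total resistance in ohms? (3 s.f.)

Seg 1: A = π(d/2)² = π(1.6700e-04 m)² = 8.762e-08 m²
R_1 = (1.63×10^-8)(0.621)/(8.762e-08) = 0.1155 Ω
Seg 2: A = πr² = π(1.8800e-04 m)² = 1.110e-07 m²
R_2 = (5.12×10^-7)(2.04)/(1.110e-07) = 9.407 Ω
Seg 3: A = πr² = π(1.8900e-04 m)² = 1.122e-07 m²
R_3 = (5.12×10^-7)(2.49)/(1.122e-07) = 11.36 Ω
R_total = R_1 + R_2 + R_3 = 20.9 Ω

20.9 Ω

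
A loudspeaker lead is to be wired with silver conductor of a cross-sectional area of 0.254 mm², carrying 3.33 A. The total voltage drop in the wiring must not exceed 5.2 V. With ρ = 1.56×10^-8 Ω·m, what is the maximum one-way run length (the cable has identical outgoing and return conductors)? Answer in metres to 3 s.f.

A = 0.254 mm² = 2.540e-07 m²
L_max = V_max·A/(2·ρI) = (5.2)(2.540e-07)/(2×1.56×10^-8×3.33) = 12.7 m

12.7 m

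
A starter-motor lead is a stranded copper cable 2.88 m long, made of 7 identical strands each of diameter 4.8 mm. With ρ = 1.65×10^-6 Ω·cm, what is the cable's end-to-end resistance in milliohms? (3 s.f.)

0.375 mΩ

ρ = 1.65×10^-6 Ω·cm = 1.65×10^-8 Ω·m
A_strand = π(2.4000e-03 m)² = 1.810e-05 m²
R_strand = ρL/A = (1.65×10^-8)(2.88)/(1.810e-05) = 0.002626 Ω
R_total = R_strand/N = 0.002626/7 = 0.375 mΩ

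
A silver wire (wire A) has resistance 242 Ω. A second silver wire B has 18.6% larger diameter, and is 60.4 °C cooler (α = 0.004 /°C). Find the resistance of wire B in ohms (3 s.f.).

R ∝ ρL/d² with ρ ∝ (1+αΔT), so R_B/R_A = (1 + 18.6/100)⁻² × (1 − 0.004×60.4)
= 0.7109 × 0.7584 = 0.5392
R_B = 0.5392 × 242 = 130 Ω

130 Ω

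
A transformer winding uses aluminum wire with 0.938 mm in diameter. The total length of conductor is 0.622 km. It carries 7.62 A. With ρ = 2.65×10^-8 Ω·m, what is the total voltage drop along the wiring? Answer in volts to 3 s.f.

182 V

A = π(d/2)² = π(4.6900e-04 m)² = 6.910e-07 m²
R = ρL/A = (2.65×10^-8)(622)/(6.910e-07) = 23.85 Ω
V = IR = 7.62 × 23.85 = 182 V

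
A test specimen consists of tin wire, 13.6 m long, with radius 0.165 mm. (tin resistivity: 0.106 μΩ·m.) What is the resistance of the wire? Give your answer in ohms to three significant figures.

ρ = 0.106 μΩ·m = 1.06×10^-7 Ω·m
A = πr² = π(1.6500e-04 m)² = 8.553e-08 m²
R = ρL/A = (1.06×10^-7)(13.6 m)/(8.553e-08 m²) = 16.9 Ω

16.9 Ω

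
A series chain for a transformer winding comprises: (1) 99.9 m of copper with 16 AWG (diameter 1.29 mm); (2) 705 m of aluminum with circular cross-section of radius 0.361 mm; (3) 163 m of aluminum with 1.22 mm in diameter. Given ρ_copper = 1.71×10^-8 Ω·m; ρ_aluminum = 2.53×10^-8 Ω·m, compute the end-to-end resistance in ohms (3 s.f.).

Seg 1: A = π(1.29/2 mm)² = π(6.4500e-04 m)² = 1.307e-06 m²
R_1 = (1.71×10^-8)(99.9)/(1.307e-06) = 1.307 Ω
Seg 2: A = πr² = π(3.6100e-04 m)² = 4.094e-07 m²
R_2 = (2.53×10^-8)(705)/(4.094e-07) = 43.57 Ω
Seg 3: A = π(d/2)² = π(6.1000e-04 m)² = 1.169e-06 m²
R_3 = (2.53×10^-8)(163)/(1.169e-06) = 3.528 Ω
R_total = R_1 + R_2 + R_3 = 48.4 Ω

48.4 Ω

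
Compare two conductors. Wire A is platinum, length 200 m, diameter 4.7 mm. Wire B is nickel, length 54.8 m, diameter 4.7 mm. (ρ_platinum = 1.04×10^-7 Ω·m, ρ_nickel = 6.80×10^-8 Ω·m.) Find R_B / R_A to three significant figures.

0.179

R ∝ ρL/d², so R_B/R_A = (ρ_B/ρ_A) × (L_B/L_A)
= (6.80×10^-8/1.04×10^-7) × (54.8/200) = 0.179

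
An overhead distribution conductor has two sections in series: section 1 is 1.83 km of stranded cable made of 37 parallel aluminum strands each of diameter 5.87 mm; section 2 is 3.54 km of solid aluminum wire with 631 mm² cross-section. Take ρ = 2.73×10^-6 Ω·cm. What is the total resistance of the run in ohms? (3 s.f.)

ρ = 2.73×10^-6 Ω·cm = 2.73×10^-8 Ω·m
Section 1: A_strand = π(2.9350e-03)² = 2.706e-05 m²; R₁ = ρL/(N·A_s) = (2.73×10^-8)(1830)/(37×2.706e-05) = 0.04989 Ω
Section 2: A = 631 mm² = 6.310e-04 m²
R₂ = (2.73×10^-8)(3540)/(6.310e-04) = 0.1532 Ω
R = R₁ + R₂ = 0.203 Ω

0.203 Ω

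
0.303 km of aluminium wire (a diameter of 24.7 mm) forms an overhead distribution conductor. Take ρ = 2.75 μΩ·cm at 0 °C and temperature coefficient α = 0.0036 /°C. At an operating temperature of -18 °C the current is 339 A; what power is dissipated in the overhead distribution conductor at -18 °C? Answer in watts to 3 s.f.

1870 W

ρ = 2.75 μΩ·cm = 2.75×10^-8 Ω·m
A = π(d/2)² = π(1.2350e-02 m)² = 4.792e-04 m²
R₍0₎ = ρL/A = (2.75×10^-8)(303)/(4.792e-04) = 0.01739 Ω
R₍-18₎ = R₍0₎(1 + αΔT) = 0.01739 × (1 + 0.0036×-18) = 0.01626 Ω
P = I²R = (339)² × 0.01626 = 1870 W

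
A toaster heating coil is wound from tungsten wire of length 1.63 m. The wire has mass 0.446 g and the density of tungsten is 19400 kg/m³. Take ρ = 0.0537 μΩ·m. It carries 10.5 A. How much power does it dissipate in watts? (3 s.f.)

ρ = 0.0537 μΩ·m = 5.37×10^-8 Ω·m
A = m/(density·L) = 4.460×10^-4/(19400×1.63) = 1.4104e-08 m²
R = ρL/A = (5.37×10^-8)(1.63)/(1.4104e-08) = 6.206 Ω
P = I²R = (10.5)² × 6.206 = 684 W

684 W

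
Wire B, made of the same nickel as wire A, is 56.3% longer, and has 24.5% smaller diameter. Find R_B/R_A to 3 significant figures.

2.74

R ∝ L/d², so R_B/R_A = (1 + 56.3/100) × (1 − 24.5/100)⁻²
= 1.563 × 1.754 = 2.74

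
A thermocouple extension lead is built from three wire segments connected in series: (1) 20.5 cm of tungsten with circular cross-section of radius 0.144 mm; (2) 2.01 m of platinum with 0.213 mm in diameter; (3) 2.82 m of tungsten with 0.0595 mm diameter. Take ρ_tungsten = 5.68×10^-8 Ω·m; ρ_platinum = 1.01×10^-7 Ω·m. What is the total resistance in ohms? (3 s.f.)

63.5 Ω

Seg 1: A = πr² = π(1.4400e-04 m)² = 6.514e-08 m²
R_1 = (5.68×10^-8)(0.205)/(6.514e-08) = 0.1787 Ω
Seg 2: A = π(d/2)² = π(1.0650e-04 m)² = 3.563e-08 m²
R_2 = (1.01×10^-7)(2.01)/(3.563e-08) = 5.697 Ω
Seg 3: A = π(d/2)² = π(2.9750e-05 m)² = 2.781e-09 m²
R_3 = (5.68×10^-8)(2.82)/(2.781e-09) = 57.61 Ω
R_total = R_1 + R_2 + R_3 = 63.5 Ω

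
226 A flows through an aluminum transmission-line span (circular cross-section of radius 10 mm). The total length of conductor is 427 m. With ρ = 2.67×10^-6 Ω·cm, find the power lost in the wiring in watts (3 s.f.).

ρ = 2.67×10^-6 Ω·cm = 2.67×10^-8 Ω·m
A = πr² = π(1.0000e-02 m)² = 3.142e-04 m²
R = ρL/A = (2.67×10^-8)(427)/(3.142e-04) = 0.03629 Ω
P = I²R = (226)² × 0.03629 = 1850 W

1850 W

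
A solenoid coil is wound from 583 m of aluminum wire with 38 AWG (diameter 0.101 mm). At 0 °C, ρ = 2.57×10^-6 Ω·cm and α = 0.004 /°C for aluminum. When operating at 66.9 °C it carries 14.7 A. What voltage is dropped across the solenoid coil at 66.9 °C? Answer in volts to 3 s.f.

ρ = 2.57×10^-6 Ω·cm = 2.57×10^-8 Ω·m
A = π(0.101/2 mm)² = π(5.0500e-05 m)² = 8.012e-09 m²
R₍0₎ = ρL/A = (2.57×10^-8)(583)/(8.012e-09) = 1870 Ω
R₍66.9₎ = R₍0₎(1 + αΔT) = 1870 × (1 + 0.004×66.9) = 2371 Ω
V = IR = 14.7 × 2371 = 34800 V

34800 V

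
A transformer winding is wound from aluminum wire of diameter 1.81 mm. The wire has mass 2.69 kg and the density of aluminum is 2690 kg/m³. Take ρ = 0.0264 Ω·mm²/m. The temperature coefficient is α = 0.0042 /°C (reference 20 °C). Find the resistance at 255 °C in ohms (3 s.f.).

7.92 Ω

ρ = 0.0264 Ω·mm²/m = 2.64×10^-8 Ω·m
A = π(d/2)² = π(9.0500e-04 m)² = 2.5730e-06 m²
L = m/(density·A) = 2.69/(2690×2.5730e-06) = 388.6 m
R = ρL/A = (2.64×10^-8)(388.6)/(2.5730e-06) = 3.988 Ω
R(255 °C) = 3.988 × (1 + 0.0042×235) = 7.92 Ω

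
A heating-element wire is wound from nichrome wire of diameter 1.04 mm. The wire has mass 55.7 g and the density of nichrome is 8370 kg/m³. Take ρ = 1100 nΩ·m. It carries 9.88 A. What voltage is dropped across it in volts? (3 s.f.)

100 V

ρ = 1100 nΩ·m = 1.10×10^-6 Ω·m
A = π(d/2)² = π(5.2000e-04 m)² = 8.4949e-07 m²
L = m/(density·A) = 0.0557/(8370×8.4949e-07) = 7.834 m
R = ρL/A = (1.10×10^-6)(7.834)/(8.4949e-07) = 10.14 Ω
V = IR = 9.88 × 10.14 = 100 V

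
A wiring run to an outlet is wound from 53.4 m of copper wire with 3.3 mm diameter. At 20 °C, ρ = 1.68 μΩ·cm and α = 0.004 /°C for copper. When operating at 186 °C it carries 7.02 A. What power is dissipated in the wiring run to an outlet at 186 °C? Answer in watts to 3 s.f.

8.60 W

ρ = 1.68 μΩ·cm = 1.68×10^-8 Ω·m
A = π(d/2)² = π(1.6500e-03 m)² = 8.553e-06 m²
R₍20₎ = ρL/A = (1.68×10^-8)(53.4)/(8.553e-06) = 0.1049 Ω
R₍186₎ = R₍20₎(1 + αΔT) = 0.1049 × (1 + 0.004×166) = 0.1745 Ω
P = I²R = (7.02)² × 0.1745 = 8.60 W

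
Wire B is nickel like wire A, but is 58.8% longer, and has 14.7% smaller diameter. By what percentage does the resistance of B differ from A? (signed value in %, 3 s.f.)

R ∝ L/d², so R_B/R_A = (1 + 58.8/100) × (1 − 14.7/100)⁻²
= 1.588 × 1.374 = 2.183
(R_B − R_A)/R_A = 2.183 − 1 = 118%

118%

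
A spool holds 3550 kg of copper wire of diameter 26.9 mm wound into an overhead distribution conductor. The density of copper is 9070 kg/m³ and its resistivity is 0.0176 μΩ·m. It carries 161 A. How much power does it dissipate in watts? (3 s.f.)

553 W

ρ = 0.0176 μΩ·m = 1.76×10^-8 Ω·m
A = π(d/2)² = π(1.3450e-02 m)² = 5.6832e-04 m²
L = m/(density·A) = 3550/(9070×5.6832e-04) = 688.7 m
R = ρL/A = (1.76×10^-8)(688.7)/(5.6832e-04) = 0.02133 Ω
P = I²R = (161)² × 0.02133 = 553 W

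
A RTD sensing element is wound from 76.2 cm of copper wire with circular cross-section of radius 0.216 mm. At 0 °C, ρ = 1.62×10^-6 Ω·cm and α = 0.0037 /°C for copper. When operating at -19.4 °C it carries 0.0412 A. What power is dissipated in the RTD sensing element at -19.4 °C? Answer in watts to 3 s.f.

ρ = 1.62×10^-6 Ω·cm = 1.62×10^-8 Ω·m
A = πr² = π(2.1600e-04 m)² = 1.466e-07 m²
R₍0₎ = ρL/A = (1.62×10^-8)(0.762)/(1.466e-07) = 0.08422 Ω
R₍-19.4₎ = R₍0₎(1 + αΔT) = 0.08422 × (1 + 0.0037×-19.4) = 0.07817 Ω
P = I²R = (0.0412)² × 0.07817 = 1.33×10^-4 W

1.33×10^-4 W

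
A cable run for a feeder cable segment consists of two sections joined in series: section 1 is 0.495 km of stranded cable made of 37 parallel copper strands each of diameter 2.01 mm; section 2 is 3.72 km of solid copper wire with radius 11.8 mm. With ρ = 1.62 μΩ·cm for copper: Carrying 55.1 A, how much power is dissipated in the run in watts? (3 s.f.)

ρ = 1.62 μΩ·cm = 1.62×10^-8 Ω·m
Section 1: A_strand = π(1.0050e-03)² = 3.173e-06 m²; R₁ = ρL/(N·A_s) = (1.62×10^-8)(495)/(37×3.173e-06) = 0.0683 Ω
Section 2: A = πr² = π(1.1800e-02 m)² = 4.374e-04 m²
R₂ = (1.62×10^-8)(3720)/(4.374e-04) = 0.1378 Ω
R = R₁ + R₂ = 0.2061 Ω
P = I²R = (55.1)² × 0.2061 = 626 W

626 W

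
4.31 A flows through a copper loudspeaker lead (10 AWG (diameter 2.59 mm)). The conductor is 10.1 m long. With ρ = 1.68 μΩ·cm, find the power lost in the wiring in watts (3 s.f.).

0.598 W

ρ = 1.68 μΩ·cm = 1.68×10^-8 Ω·m
A = π(2.59/2 mm)² = π(1.2950e-03 m)² = 5.269e-06 m²
R = ρL/A = (1.68×10^-8)(10.1)/(5.269e-06) = 0.03221 Ω
P = I²R = (4.31)² × 0.03221 = 0.598 W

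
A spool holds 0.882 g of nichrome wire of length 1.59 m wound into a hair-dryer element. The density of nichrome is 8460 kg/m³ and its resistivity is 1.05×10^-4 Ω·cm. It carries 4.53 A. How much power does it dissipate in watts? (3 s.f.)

ρ = 1.05×10^-4 Ω·cm = 1.05×10^-6 Ω·m
A = m/(density·L) = 8.820×10^-4/(8460×1.59) = 6.5569e-08 m²
R = ρL/A = (1.05×10^-6)(1.59)/(6.5569e-08) = 25.46 Ω
P = I²R = (4.53)² × 25.46 = 522 W

522 W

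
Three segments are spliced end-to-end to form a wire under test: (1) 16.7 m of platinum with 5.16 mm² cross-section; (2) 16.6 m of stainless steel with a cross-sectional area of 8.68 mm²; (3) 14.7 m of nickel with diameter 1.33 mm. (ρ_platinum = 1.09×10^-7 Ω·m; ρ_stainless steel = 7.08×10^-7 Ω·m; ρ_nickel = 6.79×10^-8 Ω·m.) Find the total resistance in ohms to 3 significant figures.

2.43 Ω

Seg 1: A = 5.16 mm² = 5.160e-06 m²
R_1 = (1.09×10^-7)(16.7)/(5.160e-06) = 0.3528 Ω
Seg 2: A = 8.68 mm² = 8.680e-06 m²
R_2 = (7.08×10^-7)(16.6)/(8.680e-06) = 1.354 Ω
Seg 3: A = π(d/2)² = π(6.6500e-04 m)² = 1.389e-06 m²
R_3 = (6.79×10^-8)(14.7)/(1.389e-06) = 0.7184 Ω
R_total = R_1 + R_2 + R_3 = 2.43 Ω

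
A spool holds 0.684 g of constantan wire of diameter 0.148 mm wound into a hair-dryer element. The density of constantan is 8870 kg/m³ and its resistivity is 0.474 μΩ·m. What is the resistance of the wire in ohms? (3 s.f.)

ρ = 0.474 μΩ·m = 4.74×10^-7 Ω·m
A = π(d/2)² = π(7.4000e-05 m)² = 1.7203e-08 m²
L = m/(density·A) = 6.840×10^-4/(8870×1.7203e-08) = 4.482 m
R = ρL/A = (4.74×10^-7)(4.482)/(1.7203e-08) = 124 Ω

124 Ω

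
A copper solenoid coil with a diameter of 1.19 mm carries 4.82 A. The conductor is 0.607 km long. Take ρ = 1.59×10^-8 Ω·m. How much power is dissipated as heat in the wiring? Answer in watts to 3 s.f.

202 W

A = π(d/2)² = π(5.9500e-04 m)² = 1.112e-06 m²
R = ρL/A = (1.59×10^-8)(607)/(1.112e-06) = 8.678 Ω
P = I²R = (4.82)² × 8.678 = 202 W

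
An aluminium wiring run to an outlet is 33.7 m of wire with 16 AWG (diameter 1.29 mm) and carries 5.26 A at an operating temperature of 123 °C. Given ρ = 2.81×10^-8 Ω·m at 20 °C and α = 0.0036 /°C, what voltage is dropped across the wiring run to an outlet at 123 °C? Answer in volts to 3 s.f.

5.22 V

A = π(1.29/2 mm)² = π(6.4500e-04 m)² = 1.307e-06 m²
R₍20₎ = ρL/A = (2.81×10^-8)(33.7)/(1.307e-06) = 0.7245 Ω
R₍123₎ = R₍20₎(1 + αΔT) = 0.7245 × (1 + 0.0036×103) = 0.9932 Ω
V = IR = 5.26 × 0.9932 = 5.22 V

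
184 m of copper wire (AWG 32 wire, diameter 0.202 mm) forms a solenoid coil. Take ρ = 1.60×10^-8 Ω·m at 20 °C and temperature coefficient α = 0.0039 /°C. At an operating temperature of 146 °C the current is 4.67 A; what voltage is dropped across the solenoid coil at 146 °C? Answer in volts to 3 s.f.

A = π(0.202/2 mm)² = π(1.0100e-04 m)² = 3.205e-08 m²
R₍20₎ = ρL/A = (1.60×10^-8)(184)/(3.205e-08) = 91.86 Ω
R₍146₎ = R₍20₎(1 + αΔT) = 91.86 × (1 + 0.0039×126) = 137 Ω
V = IR = 4.67 × 137 = 640 V

640 V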